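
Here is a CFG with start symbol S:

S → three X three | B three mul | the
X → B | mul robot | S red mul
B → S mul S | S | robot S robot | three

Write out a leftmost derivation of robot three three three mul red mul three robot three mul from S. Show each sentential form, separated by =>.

S => B three mul => robot S robot three mul => robot three X three robot three mul => robot three S red mul three robot three mul => robot three B three mul red mul three robot three mul => robot three three three mul red mul three robot three mul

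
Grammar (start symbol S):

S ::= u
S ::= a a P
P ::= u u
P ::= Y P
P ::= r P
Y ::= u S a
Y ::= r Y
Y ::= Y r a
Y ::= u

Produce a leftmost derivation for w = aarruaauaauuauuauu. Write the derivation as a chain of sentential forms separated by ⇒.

S⇒aaP⇒aarP⇒aarYP⇒aarrYP⇒aarruSaP⇒aarruaaPaP⇒aarruaaYPaP⇒aarruaauSaPaP⇒aarruaauaaPaPaP⇒aarruaauaauuaPaP⇒aarruaauaauuauuaP⇒aarruaauaauuauuauu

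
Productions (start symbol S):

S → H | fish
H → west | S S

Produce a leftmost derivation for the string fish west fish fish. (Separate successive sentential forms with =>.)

S => H => S S => H S => S S S => H S S => S S S S => fish S S S => fish H S S => fish west S S => fish west fish S => fish west fish fish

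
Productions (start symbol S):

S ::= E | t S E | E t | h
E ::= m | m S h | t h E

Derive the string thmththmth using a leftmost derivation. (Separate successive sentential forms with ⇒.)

S⇒E⇒thE⇒thmSh⇒thmEth⇒thmthEth⇒thmththEth⇒thmththmth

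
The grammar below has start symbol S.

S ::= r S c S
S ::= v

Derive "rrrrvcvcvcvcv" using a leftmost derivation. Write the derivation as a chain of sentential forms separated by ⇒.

S⇒rScS⇒rrScScS⇒rrrScScScS⇒rrrrScScScScS⇒rrrrvcScScScS⇒rrrrvcvcScScS⇒rrrrvcvcvcScS⇒rrrrvcvcvcvcS⇒rrrrvcvcvcvcv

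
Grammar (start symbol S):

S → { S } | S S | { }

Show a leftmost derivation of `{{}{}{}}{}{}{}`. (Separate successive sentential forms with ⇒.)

S⇒SS⇒SSS⇒SSSS⇒{S}SSS⇒{SS}SSS⇒{SSS}SSS⇒{{}SS}SSS⇒{{}{}S}SSS⇒{{}{}{}}SSS⇒{{}{}{}}{}SS⇒{{}{}{}}{}{}S⇒{{}{}{}}{}{}{}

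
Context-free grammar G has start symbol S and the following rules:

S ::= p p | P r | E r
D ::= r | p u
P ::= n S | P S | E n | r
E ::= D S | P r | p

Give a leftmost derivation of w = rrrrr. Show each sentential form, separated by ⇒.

S ⇒ Er   [S ::= E r]
Er ⇒ DSr   [E ::= D S]
DSr ⇒ rSr   [D ::= r]
rSr ⇒ rErr   [S ::= E r]
rErr ⇒ rPrrr   [E ::= P r]
rPrrr ⇒ rrrrr   [P ::= r]

S⇒Er⇒DSr⇒rSr⇒rErr⇒rPrrr⇒rrrrr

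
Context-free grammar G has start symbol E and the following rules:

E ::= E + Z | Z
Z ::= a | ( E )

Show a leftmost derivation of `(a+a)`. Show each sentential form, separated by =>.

E => Z => (E) => (E+Z) => (Z+Z) => (a+Z) => (a+a)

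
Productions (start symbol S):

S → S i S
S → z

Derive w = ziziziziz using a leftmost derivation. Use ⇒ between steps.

S ⇒ SiS   [S → S i S]
SiS ⇒ SiSiS   [S → S i S]
SiSiS ⇒ SiSiSiS   [S → S i S]
SiSiSiS ⇒ SiSiSiSiS   [S → S i S]
SiSiSiSiS ⇒ ziSiSiSiS   [S → z]
ziSiSiSiS ⇒ ziziSiSiS   [S → z]
ziziSiSiS ⇒ ziziziSiS   [S → z]
ziziziSiS ⇒ ziziziziS   [S → z]
ziziziziS ⇒ ziziziziz   [S → z]

S ⇒ SiS ⇒ SiSiS ⇒ SiSiSiS ⇒ SiSiSiSiS ⇒ ziSiSiSiS ⇒ ziziSiSiS ⇒ ziziziSiS ⇒ ziziziziS ⇒ ziziziziz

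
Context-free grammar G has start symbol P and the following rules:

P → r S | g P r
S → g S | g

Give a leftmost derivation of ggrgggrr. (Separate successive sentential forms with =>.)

P => gPr => ggPrr => ggrSrr => ggrgSrr => ggrggSrr => ggrgggrr

P => gPr   [P → g P r]
gPr => ggPrr   [P → g P r]
ggPrr => ggrSrr   [P → r S]
ggrSrr => ggrgSrr   [S → g S]
ggrgSrr => ggrggSrr   [S → g S]
ggrggSrr => ggrgggrr   [S → g]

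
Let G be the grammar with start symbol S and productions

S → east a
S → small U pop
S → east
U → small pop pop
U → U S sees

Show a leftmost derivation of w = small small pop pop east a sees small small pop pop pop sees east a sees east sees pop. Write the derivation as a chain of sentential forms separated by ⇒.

S ⇒ small U pop   [S → small U pop]
small U pop ⇒ small U S sees pop   [U → U S sees]
small U S sees pop ⇒ small U S sees S sees pop   [U → U S sees]
small U S sees S sees pop ⇒ small U S sees S sees S sees pop   [U → U S sees]
small U S sees S sees S sees pop ⇒ small U S sees S sees S sees S sees pop   [U → U S sees]
small U S sees S sees S sees S sees pop ⇒ small small pop pop S sees S sees S sees S sees pop   [U → small pop pop]
small small pop pop S sees S sees S sees S sees pop ⇒ small small pop pop east a sees S sees S sees S sees pop   [S → east a]
small small pop pop east a sees S sees S sees S sees pop ⇒ small small pop pop east a sees small U pop sees S sees S sees pop   [S → small U pop]
small small pop pop east a sees small U pop sees S sees S sees pop ⇒ small small pop pop east a sees small small pop pop pop sees S sees S sees pop   [U → small pop pop]
small small pop pop east a sees small small pop pop pop sees S sees S sees pop ⇒ small small pop pop east a sees small small pop pop pop sees east a sees S sees pop   [S → east a]
small small pop pop east a sees small small pop pop pop sees east a sees S sees pop ⇒ small small pop pop east a sees small small pop pop pop sees east a sees east sees pop   [S → east]

S ⇒ small U pop ⇒ small U S sees pop ⇒ small U S sees S sees pop ⇒ small U S sees S sees S sees pop ⇒ small U S sees S sees S sees S sees pop ⇒ small small pop pop S sees S sees S sees S sees pop ⇒ small small pop pop east a sees S sees S sees S sees pop ⇒ small small pop pop east a sees small U pop sees S sees S sees pop ⇒ small small pop pop east a sees small small pop pop pop sees S sees S sees pop ⇒ small small pop pop east a sees small small pop pop pop sees east a sees S sees pop ⇒ small small pop pop east a sees small small pop pop pop sees east a sees east sees pop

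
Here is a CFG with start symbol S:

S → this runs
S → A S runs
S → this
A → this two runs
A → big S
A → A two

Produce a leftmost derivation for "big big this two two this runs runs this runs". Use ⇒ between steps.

S ⇒ A S runs ⇒ big S S runs ⇒ big A S runs S runs ⇒ big A two S runs S runs ⇒ big A two two S runs S runs ⇒ big big S two two S runs S runs ⇒ big big this two two S runs S runs ⇒ big big this two two this runs runs S runs ⇒ big big this two two this runs runs this runs

S ⇒ A S runs   [S → A S runs]
A S runs ⇒ big S S runs   [A → big S]
big S S runs ⇒ big A S runs S runs   [S → A S runs]
big A S runs S runs ⇒ big A two S runs S runs   [A → A two]
big A two S runs S runs ⇒ big A two two S runs S runs   [A → A two]
big A two two S runs S runs ⇒ big big S two two S runs S runs   [A → big S]
big big S two two S runs S runs ⇒ big big this two two S runs S runs   [S → this]
big big this two two S runs S runs ⇒ big big this two two this runs runs S runs   [S → this runs]
big big this two two this runs runs S runs ⇒ big big this two two this runs runs this runs   [S → this]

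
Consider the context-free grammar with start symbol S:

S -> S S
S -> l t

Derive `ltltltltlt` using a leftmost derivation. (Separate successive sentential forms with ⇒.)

S ⇒ SS   [S -> S S]
SS ⇒ SSS   [S -> S S]
SSS ⇒ SSSS   [S -> S S]
SSSS ⇒ SSSSS   [S -> S S]
SSSSS ⇒ ltSSSS   [S -> l t]
ltSSSS ⇒ ltltSSS   [S -> l t]
ltltSSS ⇒ ltltltSS   [S -> l t]
ltltltSS ⇒ ltltltltS   [S -> l t]
ltltltltS ⇒ ltltltltlt   [S -> l t]

S ⇒ SS ⇒ SSS ⇒ SSSS ⇒ SSSSS ⇒ ltSSSS ⇒ ltltSSS ⇒ ltltltSS ⇒ ltltltltS ⇒ ltltltltlt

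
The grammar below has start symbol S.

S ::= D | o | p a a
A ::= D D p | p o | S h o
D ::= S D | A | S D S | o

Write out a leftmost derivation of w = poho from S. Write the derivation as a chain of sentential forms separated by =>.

S => D   [S ::= D]
D => A   [D ::= A]
A => Sho   [A ::= S h o]
Sho => Dho   [S ::= D]
Dho => Aho   [D ::= A]
Aho => poho   [A ::= p o]

S => D => A => Sho => Dho => Aho => poho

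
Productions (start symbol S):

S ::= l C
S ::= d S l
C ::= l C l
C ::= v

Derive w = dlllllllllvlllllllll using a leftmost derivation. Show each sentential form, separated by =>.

S => dSl   [S ::= d S l]
dSl => dlCl   [S ::= l C]
dlCl => dllCll   [C ::= l C l]
dllCll => dlllClll   [C ::= l C l]
dlllClll => dllllCllll   [C ::= l C l]
dllllCllll => dlllllClllll   [C ::= l C l]
dlllllClllll => dllllllCllllll   [C ::= l C l]
dllllllCllllll => dlllllllClllllll   [C ::= l C l]
dlllllllClllllll => dllllllllCllllllll   [C ::= l C l]
dllllllllCllllllll => dlllllllllClllllllll   [C ::= l C l]
dlllllllllClllllllll => dlllllllllvlllllllll   [C ::= v]

S => dSl => dlCl => dllCll => dlllClll => dllllCllll => dlllllClllll => dllllllCllllll => dlllllllClllllll => dllllllllCllllllll => dlllllllllClllllllll => dlllllllllvlllllllll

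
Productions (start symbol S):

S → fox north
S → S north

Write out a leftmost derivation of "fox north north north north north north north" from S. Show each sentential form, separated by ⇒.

S ⇒ S north ⇒ S north north ⇒ S north north north ⇒ S north north north north ⇒ S north north north north north ⇒ S north north north north north north ⇒ fox north north north north north north north

S ⇒ S north   [S → S north]
S north ⇒ S north north   [S → S north]
S north north ⇒ S north north north   [S → S north]
S north north north ⇒ S north north north north   [S → S north]
S north north north north ⇒ S north north north north north   [S → S north]
S north north north north north ⇒ S north north north north north north   [S → S north]
S north north north north north north ⇒ fox north north north north north north north   [S → fox north]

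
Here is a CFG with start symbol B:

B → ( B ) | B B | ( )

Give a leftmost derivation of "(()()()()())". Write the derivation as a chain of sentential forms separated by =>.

B => (B) => (BB) => (BBB) => (BBBB) => (BBBBB) => (()BBBB) => (()()BBB) => (()()()BB) => (()()()()B) => (()()()()())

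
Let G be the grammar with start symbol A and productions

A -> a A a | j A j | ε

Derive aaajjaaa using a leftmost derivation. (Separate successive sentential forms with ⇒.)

A ⇒ aAa ⇒ aaAaa ⇒ aaaAaaa ⇒ aaajAjaaa ⇒ aaajjaaa

A ⇒ aAa   [A -> a A a]
aAa ⇒ aaAaa   [A -> a A a]
aaAaa ⇒ aaaAaaa   [A -> a A a]
aaaAaaa ⇒ aaajAjaaa   [A -> j A j]
aaajAjaaa ⇒ aaajjaaa   [A -> ε]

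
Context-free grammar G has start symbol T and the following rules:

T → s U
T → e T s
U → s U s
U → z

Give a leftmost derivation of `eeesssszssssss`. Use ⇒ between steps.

T ⇒ eTs ⇒ eeTss ⇒ eeeTsss ⇒ eeesUsss ⇒ eeessUssss ⇒ eeesssUsssss ⇒ eeessssUssssss ⇒ eeesssszssssss

T ⇒ eTs   [T → e T s]
eTs ⇒ eeTss   [T → e T s]
eeTss ⇒ eeeTsss   [T → e T s]
eeeTsss ⇒ eeesUsss   [T → s U]
eeesUsss ⇒ eeessUssss   [U → s U s]
eeessUssss ⇒ eeesssUsssss   [U → s U s]
eeesssUsssss ⇒ eeessssUssssss   [U → s U s]
eeessssUssssss ⇒ eeesssszssssss   [U → z]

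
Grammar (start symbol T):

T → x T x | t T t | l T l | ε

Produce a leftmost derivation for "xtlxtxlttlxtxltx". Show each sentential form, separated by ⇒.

T ⇒ xTx ⇒ xtTtx ⇒ xtlTltx ⇒ xtlxTxltx ⇒ xtlxtTtxltx ⇒ xtlxtxTxtxltx ⇒ xtlxtxlTlxtxltx ⇒ xtlxtxltTtlxtxltx ⇒ xtlxtxlttlxtxltx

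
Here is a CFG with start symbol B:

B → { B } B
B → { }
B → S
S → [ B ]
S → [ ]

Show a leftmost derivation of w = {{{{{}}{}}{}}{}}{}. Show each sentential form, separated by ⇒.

B ⇒ {B}B   [B → { B } B]
{B}B ⇒ {{B}B}B   [B → { B } B]
{{B}B}B ⇒ {{{B}B}B}B   [B → { B } B]
{{{B}B}B}B ⇒ {{{{B}B}B}B}B   [B → { B } B]
{{{{B}B}B}B}B ⇒ {{{{{}}B}B}B}B   [B → { }]
{{{{{}}B}B}B}B ⇒ {{{{{}}{}}B}B}B   [B → { }]
{{{{{}}{}}B}B}B ⇒ {{{{{}}{}}{}}B}B   [B → { }]
{{{{{}}{}}{}}B}B ⇒ {{{{{}}{}}{}}{}}B   [B → { }]
{{{{{}}{}}{}}{}}B ⇒ {{{{{}}{}}{}}{}}{}   [B → { }]

B ⇒ {B}B ⇒ {{B}B}B ⇒ {{{B}B}B}B ⇒ {{{{B}B}B}B}B ⇒ {{{{{}}B}B}B}B ⇒ {{{{{}}{}}B}B}B ⇒ {{{{{}}{}}{}}B}B ⇒ {{{{{}}{}}{}}{}}B ⇒ {{{{{}}{}}{}}{}}{}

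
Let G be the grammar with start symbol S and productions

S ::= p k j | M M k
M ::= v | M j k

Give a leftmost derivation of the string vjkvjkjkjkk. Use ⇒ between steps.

S ⇒ MMk   [S ::= M M k]
MMk ⇒ MjkMk   [M ::= M j k]
MjkMk ⇒ vjkMk   [M ::= v]
vjkMk ⇒ vjkMjkk   [M ::= M j k]
vjkMjkk ⇒ vjkMjkjkk   [M ::= M j k]
vjkMjkjkk ⇒ vjkMjkjkjkk   [M ::= M j k]
vjkMjkjkjkk ⇒ vjkvjkjkjkk   [M ::= v]

S ⇒ MMk ⇒ MjkMk ⇒ vjkMk ⇒ vjkMjkk ⇒ vjkMjkjkk ⇒ vjkMjkjkjkk ⇒ vjkvjkjkjkk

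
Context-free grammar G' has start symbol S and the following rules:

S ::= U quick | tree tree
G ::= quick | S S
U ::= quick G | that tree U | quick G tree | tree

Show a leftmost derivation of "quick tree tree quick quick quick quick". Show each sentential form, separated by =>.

S => U quick => quick G quick => quick S S quick => quick tree tree S quick => quick tree tree U quick quick => quick tree tree quick G quick quick => quick tree tree quick quick quick quick

S => U quick   [S ::= U quick]
U quick => quick G quick   [U ::= quick G]
quick G quick => quick S S quick   [G ::= S S]
quick S S quick => quick tree tree S quick   [S ::= tree tree]
quick tree tree S quick => quick tree tree U quick quick   [S ::= U quick]
quick tree tree U quick quick => quick tree tree quick G quick quick   [U ::= quick G]
quick tree tree quick G quick quick => quick tree tree quick quick quick quick   [G ::= quick]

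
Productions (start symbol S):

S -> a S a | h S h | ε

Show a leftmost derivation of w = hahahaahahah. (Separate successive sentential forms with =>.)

S => hSh => haSah => hahShah => hahaSahah => hahahShahah => hahahaSahahah => hahahaahahah

S => hSh   [S -> h S h]
hSh => haSah   [S -> a S a]
haSah => hahShah   [S -> h S h]
hahShah => hahaSahah   [S -> a S a]
hahaSahah => hahahShahah   [S -> h S h]
hahahShahah => hahahaSahahah   [S -> a S a]
hahahaSahahah => hahahaahahah   [S -> ε]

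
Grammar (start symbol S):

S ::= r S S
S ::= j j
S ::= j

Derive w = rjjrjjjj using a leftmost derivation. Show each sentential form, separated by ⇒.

S⇒rSS⇒rjjS⇒rjjrSS⇒rjjrjjS⇒rjjrjjjj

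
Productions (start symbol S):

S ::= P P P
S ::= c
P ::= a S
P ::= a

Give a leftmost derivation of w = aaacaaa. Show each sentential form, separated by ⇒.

S ⇒ PPP ⇒ aSPP ⇒ aPPPPP ⇒ aaPPPP ⇒ aaaSPPP ⇒ aaacPPP ⇒ aaacaPP ⇒ aaacaaP ⇒ aaacaaa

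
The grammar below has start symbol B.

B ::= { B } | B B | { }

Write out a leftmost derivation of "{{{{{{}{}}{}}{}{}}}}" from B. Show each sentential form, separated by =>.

B => {B}   [B ::= { B }]
{B} => {{B}}   [B ::= { B }]
{{B}} => {{{B}}}   [B ::= { B }]
{{{B}}} => {{{BB}}}   [B ::= B B]
{{{BB}}} => {{{BBB}}}   [B ::= B B]
{{{BBB}}} => {{{{B}BB}}}   [B ::= { B }]
{{{{B}BB}}} => {{{{BB}BB}}}   [B ::= B B]
{{{{BB}BB}}} => {{{{{B}B}BB}}}   [B ::= { B }]
{{{{{B}B}BB}}} => {{{{{BB}B}BB}}}   [B ::= B B]
{{{{{BB}B}BB}}} => {{{{{{}B}B}BB}}}   [B ::= { }]
{{{{{{}B}B}BB}}} => {{{{{{}{}}B}BB}}}   [B ::= { }]
{{{{{{}{}}B}BB}}} => {{{{{{}{}}{}}BB}}}   [B ::= { }]
{{{{{{}{}}{}}BB}}} => {{{{{{}{}}{}}{}B}}}   [B ::= { }]
{{{{{{}{}}{}}{}B}}} => {{{{{{}{}}{}}{}{}}}}   [B ::= { }]

B=>{B}=>{{B}}=>{{{B}}}=>{{{BB}}}=>{{{BBB}}}=>{{{{B}BB}}}=>{{{{BB}BB}}}=>{{{{{B}B}BB}}}=>{{{{{BB}B}BB}}}=>{{{{{{}B}B}BB}}}=>{{{{{{}{}}B}BB}}}=>{{{{{{}{}}{}}BB}}}=>{{{{{{}{}}{}}{}B}}}=>{{{{{{}{}}{}}{}{}}}}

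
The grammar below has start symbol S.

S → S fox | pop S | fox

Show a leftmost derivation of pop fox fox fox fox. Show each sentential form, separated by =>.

S => pop S   [S → pop S]
pop S => pop S fox   [S → S fox]
pop S fox => pop S fox fox   [S → S fox]
pop S fox fox => pop S fox fox fox   [S → S fox]
pop S fox fox fox => pop fox fox fox fox   [S → fox]

S => pop S => pop S fox => pop S fox fox => pop S fox fox fox => pop fox fox fox fox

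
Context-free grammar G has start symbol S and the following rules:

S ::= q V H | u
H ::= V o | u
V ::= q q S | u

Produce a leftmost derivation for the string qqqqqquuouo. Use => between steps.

S => qVH   [S ::= q V H]
qVH => qqqSH   [V ::= q q S]
qqqSH => qqqqVHH   [S ::= q V H]
qqqqVHH => qqqqqqSHH   [V ::= q q S]
qqqqqqSHH => qqqqqquHH   [S ::= u]
qqqqqquHH => qqqqqquVoH   [H ::= V o]
qqqqqquVoH => qqqqqquuoH   [V ::= u]
qqqqqquuoH => qqqqqquuoVo   [H ::= V o]
qqqqqquuoVo => qqqqqquuouo   [V ::= u]

S => qVH => qqqSH => qqqqVHH => qqqqqqSHH => qqqqqquHH => qqqqqquVoH => qqqqqquuoH => qqqqqquuoVo => qqqqqquuouo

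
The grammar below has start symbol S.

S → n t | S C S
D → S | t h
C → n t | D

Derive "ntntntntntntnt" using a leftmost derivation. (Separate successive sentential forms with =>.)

S => SCS => SCSCS => SCSCSCS => ntCSCSCS => ntntSCSCS => ntntntCSCS => ntntntntSCS => ntntntntntCS => ntntntntntntS => ntntntntntntnt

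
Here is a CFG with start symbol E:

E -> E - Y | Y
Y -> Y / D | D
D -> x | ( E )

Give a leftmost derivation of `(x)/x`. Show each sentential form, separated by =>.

E => Y   [E -> Y]
Y => Y/D   [Y -> Y / D]
Y/D => D/D   [Y -> D]
D/D => (E)/D   [D -> ( E )]
(E)/D => (Y)/D   [E -> Y]
(Y)/D => (D)/D   [Y -> D]
(D)/D => (x)/D   [D -> x]
(x)/D => (x)/x   [D -> x]

E=>Y=>Y/D=>D/D=>(E)/D=>(Y)/D=>(D)/D=>(x)/D=>(x)/x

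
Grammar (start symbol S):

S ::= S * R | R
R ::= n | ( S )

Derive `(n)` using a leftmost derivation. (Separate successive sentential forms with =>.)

S=>R=>(S)=>(R)=>(n)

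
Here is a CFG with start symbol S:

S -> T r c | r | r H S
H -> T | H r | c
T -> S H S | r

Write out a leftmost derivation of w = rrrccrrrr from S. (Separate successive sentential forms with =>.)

S=>rHS=>rTS=>rSHSS=>rTrcHSS=>rrrcHSS=>rrrcHrSS=>rrrcHrrSS=>rrrccrrSS=>rrrccrrrS=>rrrccrrrr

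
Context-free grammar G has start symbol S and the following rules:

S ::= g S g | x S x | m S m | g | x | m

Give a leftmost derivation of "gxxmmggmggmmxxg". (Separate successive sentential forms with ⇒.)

S⇒gSg⇒gxSxg⇒gxxSxxg⇒gxxmSmxxg⇒gxxmmSmmxxg⇒gxxmmgSgmmxxg⇒gxxmmggSggmmxxg⇒gxxmmggmggmmxxg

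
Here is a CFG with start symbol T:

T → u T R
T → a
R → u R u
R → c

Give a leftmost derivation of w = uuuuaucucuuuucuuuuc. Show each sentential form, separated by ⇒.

T ⇒ uTR   [T → u T R]
uTR ⇒ uuTRR   [T → u T R]
uuTRR ⇒ uuuTRRR   [T → u T R]
uuuTRRR ⇒ uuuuTRRRR   [T → u T R]
uuuuTRRRR ⇒ uuuuaRRRR   [T → a]
uuuuaRRRR ⇒ uuuuauRuRRR   [R → u R u]
uuuuauRuRRR ⇒ uuuuaucuRRR   [R → c]
uuuuaucuRRR ⇒ uuuuaucucRR   [R → c]
uuuuaucucRR ⇒ uuuuaucucuRuR   [R → u R u]
uuuuaucucuRuR ⇒ uuuuaucucuuRuuR   [R → u R u]
uuuuaucucuuRuuR ⇒ uuuuaucucuuuRuuuR   [R → u R u]
uuuuaucucuuuRuuuR ⇒ uuuuaucucuuuuRuuuuR   [R → u R u]
uuuuaucucuuuuRuuuuR ⇒ uuuuaucucuuuucuuuuR   [R → c]
uuuuaucucuuuucuuuuR ⇒ uuuuaucucuuuucuuuuc   [R → c]

T⇒uTR⇒uuTRR⇒uuuTRRR⇒uuuuTRRRR⇒uuuuaRRRR⇒uuuuauRuRRR⇒uuuuaucuRRR⇒uuuuaucucRR⇒uuuuaucucuRuR⇒uuuuaucucuuRuuR⇒uuuuaucucuuuRuuuR⇒uuuuaucucuuuuRuuuuR⇒uuuuaucucuuuucuuuuR⇒uuuuaucucuuuucuuuuc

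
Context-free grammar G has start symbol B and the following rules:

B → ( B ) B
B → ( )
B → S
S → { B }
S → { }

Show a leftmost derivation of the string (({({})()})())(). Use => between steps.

B => (B)B => ((B)B)B => ((S)B)B => (({B})B)B => (({(B)B})B)B => (({(S)B})B)B => (({({})B})B)B => (({({})()})B)B => (({({})()})())B => (({({})()})())()

B => (B)B   [B → ( B ) B]
(B)B => ((B)B)B   [B → ( B ) B]
((B)B)B => ((S)B)B   [B → S]
((S)B)B => (({B})B)B   [S → { B }]
(({B})B)B => (({(B)B})B)B   [B → ( B ) B]
(({(B)B})B)B => (({(S)B})B)B   [B → S]
(({(S)B})B)B => (({({})B})B)B   [S → { }]
(({({})B})B)B => (({({})()})B)B   [B → ( )]
(({({})()})B)B => (({({})()})())B   [B → ( )]
(({({})()})())B => (({({})()})())()   [B → ( )]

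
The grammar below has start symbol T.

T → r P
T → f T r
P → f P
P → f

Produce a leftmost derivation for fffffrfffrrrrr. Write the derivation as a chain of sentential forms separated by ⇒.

T⇒fTr⇒ffTrr⇒fffTrrr⇒ffffTrrrr⇒fffffTrrrrr⇒fffffrPrrrrr⇒fffffrfPrrrrr⇒fffffrffPrrrrr⇒fffffrfffrrrrr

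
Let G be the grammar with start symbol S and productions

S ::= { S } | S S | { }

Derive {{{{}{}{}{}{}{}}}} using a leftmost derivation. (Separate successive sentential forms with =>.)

S => {S} => {{S}} => {{{S}}} => {{{SS}}} => {{{SSS}}} => {{{{}SS}}} => {{{{}SSS}}} => {{{{}SSSS}}} => {{{{}SSSSS}}} => {{{{}{}SSSS}}} => {{{{}{}{}SSS}}} => {{{{}{}{}{}SS}}} => {{{{}{}{}{}{}S}}} => {{{{}{}{}{}{}{}}}}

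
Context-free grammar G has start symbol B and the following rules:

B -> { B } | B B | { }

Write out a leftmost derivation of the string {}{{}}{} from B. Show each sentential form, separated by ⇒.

B ⇒ BB ⇒ BBB ⇒ {}BB ⇒ {}{B}B ⇒ {}{{}}B ⇒ {}{{}}{}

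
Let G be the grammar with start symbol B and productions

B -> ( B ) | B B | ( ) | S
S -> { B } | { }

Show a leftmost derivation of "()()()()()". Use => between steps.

B => BB => BBB => BBBB => BBBBB => ()BBBB => ()()BBB => ()()()BB => ()()()()B => ()()()()()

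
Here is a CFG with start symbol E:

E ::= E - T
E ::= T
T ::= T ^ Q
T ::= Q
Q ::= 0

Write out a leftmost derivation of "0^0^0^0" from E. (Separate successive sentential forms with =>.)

E => T => T^Q => T^Q^Q => T^Q^Q^Q => Q^Q^Q^Q => 0^Q^Q^Q => 0^0^Q^Q => 0^0^0^Q => 0^0^0^0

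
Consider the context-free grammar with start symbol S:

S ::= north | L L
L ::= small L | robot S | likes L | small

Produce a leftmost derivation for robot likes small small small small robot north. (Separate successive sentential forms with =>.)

S => L L   [S ::= L L]
L L => robot S L   [L ::= robot S]
robot S L => robot L L L   [S ::= L L]
robot L L L => robot likes L L L   [L ::= likes L]
robot likes L L L => robot likes small L L   [L ::= small]
robot likes small L L => robot likes small small L   [L ::= small]
robot likes small small L => robot likes small small small L   [L ::= small L]
robot likes small small small L => robot likes small small small small L   [L ::= small L]
robot likes small small small small L => robot likes small small small small robot S   [L ::= robot S]
robot likes small small small small robot S => robot likes small small small small robot north   [S ::= north]

S => L L => robot S L => robot L L L => robot likes L L L => robot likes small L L => robot likes small small L => robot likes small small small L => robot likes small small small small L => robot likes small small small small robot S => robot likes small small small small robot north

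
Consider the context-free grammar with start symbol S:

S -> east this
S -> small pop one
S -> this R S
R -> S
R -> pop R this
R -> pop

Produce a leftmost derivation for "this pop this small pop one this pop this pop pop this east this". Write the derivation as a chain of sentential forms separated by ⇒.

S ⇒ this R S ⇒ this pop S ⇒ this pop this R S ⇒ this pop this S S ⇒ this pop this small pop one S ⇒ this pop this small pop one this R S ⇒ this pop this small pop one this pop S ⇒ this pop this small pop one this pop this R S ⇒ this pop this small pop one this pop this pop R this S ⇒ this pop this small pop one this pop this pop pop this S ⇒ this pop this small pop one this pop this pop pop this east this

S ⇒ this R S   [S -> this R S]
this R S ⇒ this pop S   [R -> pop]
this pop S ⇒ this pop this R S   [S -> this R S]
this pop this R S ⇒ this pop this S S   [R -> S]
this pop this S S ⇒ this pop this small pop one S   [S -> small pop one]
this pop this small pop one S ⇒ this pop this small pop one this R S   [S -> this R S]
this pop this small pop one this R S ⇒ this pop this small pop one this pop S   [R -> pop]
this pop this small pop one this pop S ⇒ this pop this small pop one this pop this R S   [S -> this R S]
this pop this small pop one this pop this R S ⇒ this pop this small pop one this pop this pop R this S   [R -> pop R this]
this pop this small pop one this pop this pop R this S ⇒ this pop this small pop one this pop this pop pop this S   [R -> pop]
this pop this small pop one this pop this pop pop this S ⇒ this pop this small pop one this pop this pop pop this east this   [S -> east this]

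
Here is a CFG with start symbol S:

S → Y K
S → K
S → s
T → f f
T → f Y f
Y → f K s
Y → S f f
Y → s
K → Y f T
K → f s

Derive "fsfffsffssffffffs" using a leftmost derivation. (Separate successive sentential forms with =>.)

S=>YK=>SffK=>YKffK=>fKsKffK=>fYfTsKffK=>fsfTsKffK=>fsfffsKffK=>fsfffsYfTffK=>fsfffsfKsfTffK=>fsfffsffssfTffK=>fsfffsffssfffffK=>fsfffsffssffffffs

S => YK   [S → Y K]
YK => SffK   [Y → S f f]
SffK => YKffK   [S → Y K]
YKffK => fKsKffK   [Y → f K s]
fKsKffK => fYfTsKffK   [K → Y f T]
fYfTsKffK => fsfTsKffK   [Y → s]
fsfTsKffK => fsfffsKffK   [T → f f]
fsfffsKffK => fsfffsYfTffK   [K → Y f T]
fsfffsYfTffK => fsfffsfKsfTffK   [Y → f K s]
fsfffsfKsfTffK => fsfffsffssfTffK   [K → f s]
fsfffsffssfTffK => fsfffsffssfffffK   [T → f f]
fsfffsffssfffffK => fsfffsffssffffffs   [K → f s]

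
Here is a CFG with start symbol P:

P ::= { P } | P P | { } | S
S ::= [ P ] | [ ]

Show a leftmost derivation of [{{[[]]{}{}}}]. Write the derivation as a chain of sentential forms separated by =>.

P => S => [P] => [{P}] => [{{P}}] => [{{PP}}] => [{{PPP}}] => [{{SPP}}] => [{{[P]PP}}] => [{{[S]PP}}] => [{{[[]]PP}}] => [{{[[]]{}P}}] => [{{[[]]{}{}}}]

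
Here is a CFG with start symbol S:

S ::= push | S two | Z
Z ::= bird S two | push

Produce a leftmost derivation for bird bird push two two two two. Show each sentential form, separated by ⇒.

S ⇒ Z ⇒ bird S two ⇒ bird S two two ⇒ bird Z two two ⇒ bird bird S two two two ⇒ bird bird S two two two two ⇒ bird bird push two two two two

S ⇒ Z   [S ::= Z]
Z ⇒ bird S two   [Z ::= bird S two]
bird S two ⇒ bird S two two   [S ::= S two]
bird S two two ⇒ bird Z two two   [S ::= Z]
bird Z two two ⇒ bird bird S two two two   [Z ::= bird S two]
bird bird S two two two ⇒ bird bird S two two two two   [S ::= S two]
bird bird S two two two two ⇒ bird bird push two two two two   [S ::= push]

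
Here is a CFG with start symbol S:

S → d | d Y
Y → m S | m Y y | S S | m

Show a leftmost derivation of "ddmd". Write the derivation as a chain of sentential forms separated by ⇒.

S ⇒ dY ⇒ dSS ⇒ ddYS ⇒ ddmS ⇒ ddmd

S ⇒ dY   [S → d Y]
dY ⇒ dSS   [Y → S S]
dSS ⇒ ddYS   [S → d Y]
ddYS ⇒ ddmS   [Y → m]
ddmS ⇒ ddmd   [S → d]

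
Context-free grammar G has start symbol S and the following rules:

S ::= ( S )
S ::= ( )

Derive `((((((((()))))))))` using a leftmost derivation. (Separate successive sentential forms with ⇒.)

S ⇒ (S)   [S ::= ( S )]
(S) ⇒ ((S))   [S ::= ( S )]
((S)) ⇒ (((S)))   [S ::= ( S )]
(((S))) ⇒ ((((S))))   [S ::= ( S )]
((((S)))) ⇒ (((((S)))))   [S ::= ( S )]
(((((S))))) ⇒ ((((((S))))))   [S ::= ( S )]
((((((S)))))) ⇒ (((((((S)))))))   [S ::= ( S )]
(((((((S))))))) ⇒ ((((((((S))))))))   [S ::= ( S )]
((((((((S)))))))) ⇒ ((((((((()))))))))   [S ::= ( )]

S ⇒ (S) ⇒ ((S)) ⇒ (((S))) ⇒ ((((S)))) ⇒ (((((S))))) ⇒ ((((((S)))))) ⇒ (((((((S))))))) ⇒ ((((((((S)))))))) ⇒ ((((((((()))))))))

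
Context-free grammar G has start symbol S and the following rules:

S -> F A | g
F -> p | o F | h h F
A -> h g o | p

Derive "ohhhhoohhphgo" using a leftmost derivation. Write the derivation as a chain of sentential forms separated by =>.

S => FA => oFA => ohhFA => ohhhhFA => ohhhhoFA => ohhhhooFA => ohhhhoohhFA => ohhhhoohhpA => ohhhhoohhphgo

S => FA   [S -> F A]
FA => oFA   [F -> o F]
oFA => ohhFA   [F -> h h F]
ohhFA => ohhhhFA   [F -> h h F]
ohhhhFA => ohhhhoFA   [F -> o F]
ohhhhoFA => ohhhhooFA   [F -> o F]
ohhhhooFA => ohhhhoohhFA   [F -> h h F]
ohhhhoohhFA => ohhhhoohhpA   [F -> p]
ohhhhoohhpA => ohhhhoohhphgo   [A -> h g o]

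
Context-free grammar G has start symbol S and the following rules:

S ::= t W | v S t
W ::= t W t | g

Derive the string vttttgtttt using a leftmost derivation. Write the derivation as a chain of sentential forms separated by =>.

S => vSt => vtWt => vttWtt => vtttWttt => vttttWtttt => vttttgtttt

S => vSt   [S ::= v S t]
vSt => vtWt   [S ::= t W]
vtWt => vttWtt   [W ::= t W t]
vttWtt => vtttWttt   [W ::= t W t]
vtttWttt => vttttWtttt   [W ::= t W t]
vttttWtttt => vttttgtttt   [W ::= g]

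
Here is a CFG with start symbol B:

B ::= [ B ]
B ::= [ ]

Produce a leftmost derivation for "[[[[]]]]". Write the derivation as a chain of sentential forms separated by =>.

B => [B] => [[B]] => [[[B]]] => [[[[]]]]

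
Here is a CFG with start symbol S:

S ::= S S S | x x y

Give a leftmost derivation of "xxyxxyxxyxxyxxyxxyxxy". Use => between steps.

S => SSS => SSSSS => SSSSSSS => xxySSSSSS => xxyxxySSSSS => xxyxxyxxySSSS => xxyxxyxxyxxySSS => xxyxxyxxyxxyxxySS => xxyxxyxxyxxyxxyxxyS => xxyxxyxxyxxyxxyxxyxxy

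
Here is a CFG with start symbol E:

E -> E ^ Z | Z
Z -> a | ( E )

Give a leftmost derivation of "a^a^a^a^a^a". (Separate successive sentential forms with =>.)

E => E^Z   [E -> E ^ Z]
E^Z => E^Z^Z   [E -> E ^ Z]
E^Z^Z => E^Z^Z^Z   [E -> E ^ Z]
E^Z^Z^Z => E^Z^Z^Z^Z   [E -> E ^ Z]
E^Z^Z^Z^Z => E^Z^Z^Z^Z^Z   [E -> E ^ Z]
E^Z^Z^Z^Z^Z => Z^Z^Z^Z^Z^Z   [E -> Z]
Z^Z^Z^Z^Z^Z => a^Z^Z^Z^Z^Z   [Z -> a]
a^Z^Z^Z^Z^Z => a^a^Z^Z^Z^Z   [Z -> a]
a^a^Z^Z^Z^Z => a^a^a^Z^Z^Z   [Z -> a]
a^a^a^Z^Z^Z => a^a^a^a^Z^Z   [Z -> a]
a^a^a^a^Z^Z => a^a^a^a^a^Z   [Z -> a]
a^a^a^a^a^Z => a^a^a^a^a^a   [Z -> a]

E => E^Z => E^Z^Z => E^Z^Z^Z => E^Z^Z^Z^Z => E^Z^Z^Z^Z^Z => Z^Z^Z^Z^Z^Z => a^Z^Z^Z^Z^Z => a^a^Z^Z^Z^Z => a^a^a^Z^Z^Z => a^a^a^a^Z^Z => a^a^a^a^a^Z => a^a^a^a^a^a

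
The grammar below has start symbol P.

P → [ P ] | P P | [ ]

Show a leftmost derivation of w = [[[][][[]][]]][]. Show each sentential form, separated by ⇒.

P ⇒ PP ⇒ [P]P ⇒ [[P]]P ⇒ [[PP]]P ⇒ [[[]P]]P ⇒ [[[]PP]]P ⇒ [[[]PPP]]P ⇒ [[[][]PP]]P ⇒ [[[][][P]P]]P ⇒ [[[][][[]]P]]P ⇒ [[[][][[]][]]]P ⇒ [[[][][[]][]]][]

P ⇒ PP   [P → P P]
PP ⇒ [P]P   [P → [ P ]]
[P]P ⇒ [[P]]P   [P → [ P ]]
[[P]]P ⇒ [[PP]]P   [P → P P]
[[PP]]P ⇒ [[[]P]]P   [P → [ ]]
[[[]P]]P ⇒ [[[]PP]]P   [P → P P]
[[[]PP]]P ⇒ [[[]PPP]]P   [P → P P]
[[[]PPP]]P ⇒ [[[][]PP]]P   [P → [ ]]
[[[][]PP]]P ⇒ [[[][][P]P]]P   [P → [ P ]]
[[[][][P]P]]P ⇒ [[[][][[]]P]]P   [P → [ ]]
[[[][][[]]P]]P ⇒ [[[][][[]][]]]P   [P → [ ]]
[[[][][[]][]]]P ⇒ [[[][][[]][]]][]   [P → [ ]]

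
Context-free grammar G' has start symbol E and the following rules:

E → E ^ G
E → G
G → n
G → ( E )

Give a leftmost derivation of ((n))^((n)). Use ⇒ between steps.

E ⇒ E^G   [E → E ^ G]
E^G ⇒ G^G   [E → G]
G^G ⇒ (E)^G   [G → ( E )]
(E)^G ⇒ (G)^G   [E → G]
(G)^G ⇒ ((E))^G   [G → ( E )]
((E))^G ⇒ ((G))^G   [E → G]
((G))^G ⇒ ((n))^G   [G → n]
((n))^G ⇒ ((n))^(E)   [G → ( E )]
((n))^(E) ⇒ ((n))^(G)   [E → G]
((n))^(G) ⇒ ((n))^((E))   [G → ( E )]
((n))^((E)) ⇒ ((n))^((G))   [E → G]
((n))^((G)) ⇒ ((n))^((n))   [G → n]

E ⇒ E^G ⇒ G^G ⇒ (E)^G ⇒ (G)^G ⇒ ((E))^G ⇒ ((G))^G ⇒ ((n))^G ⇒ ((n))^(E) ⇒ ((n))^(G) ⇒ ((n))^((E)) ⇒ ((n))^((G)) ⇒ ((n))^((n))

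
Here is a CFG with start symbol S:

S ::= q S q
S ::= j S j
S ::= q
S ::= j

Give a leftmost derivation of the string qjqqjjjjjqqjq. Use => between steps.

S=>qSq=>qjSjq=>qjqSqjq=>qjqqSqqjq=>qjqqjSjqqjq=>qjqqjjSjjqqjq=>qjqqjjjjjqqjq

S => qSq   [S ::= q S q]
qSq => qjSjq   [S ::= j S j]
qjSjq => qjqSqjq   [S ::= q S q]
qjqSqjq => qjqqSqqjq   [S ::= q S q]
qjqqSqqjq => qjqqjSjqqjq   [S ::= j S j]
qjqqjSjqqjq => qjqqjjSjjqqjq   [S ::= j S j]
qjqqjjSjjqqjq => qjqqjjjjjqqjq   [S ::= j]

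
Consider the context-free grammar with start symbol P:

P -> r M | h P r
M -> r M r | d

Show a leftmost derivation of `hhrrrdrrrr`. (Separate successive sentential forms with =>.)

P => hPr   [P -> h P r]
hPr => hhPrr   [P -> h P r]
hhPrr => hhrMrr   [P -> r M]
hhrMrr => hhrrMrrr   [M -> r M r]
hhrrMrrr => hhrrrMrrrr   [M -> r M r]
hhrrrMrrrr => hhrrrdrrrr   [M -> d]

P => hPr => hhPrr => hhrMrr => hhrrMrrr => hhrrrMrrrr => hhrrrdrrrr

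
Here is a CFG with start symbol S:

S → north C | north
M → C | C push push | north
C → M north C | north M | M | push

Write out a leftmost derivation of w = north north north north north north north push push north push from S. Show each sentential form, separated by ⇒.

S ⇒ north C ⇒ north north M ⇒ north north C ⇒ north north M north C ⇒ north north C push push north C ⇒ north north north M push push north C ⇒ north north north C push push north C ⇒ north north north M north C push push north C ⇒ north north north north north C push push north C ⇒ north north north north north north M push push north C ⇒ north north north north north north north push push north C ⇒ north north north north north north north push push north push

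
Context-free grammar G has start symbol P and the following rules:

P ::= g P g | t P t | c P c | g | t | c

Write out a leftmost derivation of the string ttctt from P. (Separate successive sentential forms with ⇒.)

P⇒tPt⇒ttPtt⇒ttctt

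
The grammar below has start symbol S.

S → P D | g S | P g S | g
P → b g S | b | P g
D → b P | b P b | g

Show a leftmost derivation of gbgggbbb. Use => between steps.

S => gS => gPD => gPgD => gPggD => gPgggD => gbgggD => gbgggbPb => gbgggbbb

S => gS   [S → g S]
gS => gPD   [S → P D]
gPD => gPgD   [P → P g]
gPgD => gPggD   [P → P g]
gPggD => gPgggD   [P → P g]
gPgggD => gbgggD   [P → b]
gbgggD => gbgggbPb   [D → b P b]
gbgggbPb => gbgggbbb   [P → b]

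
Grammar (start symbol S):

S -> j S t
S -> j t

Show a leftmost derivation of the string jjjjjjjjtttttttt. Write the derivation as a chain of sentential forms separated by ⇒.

S⇒jSt⇒jjStt⇒jjjSttt⇒jjjjStttt⇒jjjjjSttttt⇒jjjjjjStttttt⇒jjjjjjjSttttttt⇒jjjjjjjjtttttttt

S ⇒ jSt   [S -> j S t]
jSt ⇒ jjStt   [S -> j S t]
jjStt ⇒ jjjSttt   [S -> j S t]
jjjSttt ⇒ jjjjStttt   [S -> j S t]
jjjjStttt ⇒ jjjjjSttttt   [S -> j S t]
jjjjjSttttt ⇒ jjjjjjStttttt   [S -> j S t]
jjjjjjStttttt ⇒ jjjjjjjSttttttt   [S -> j S t]
jjjjjjjSttttttt ⇒ jjjjjjjjtttttttt   [S -> j t]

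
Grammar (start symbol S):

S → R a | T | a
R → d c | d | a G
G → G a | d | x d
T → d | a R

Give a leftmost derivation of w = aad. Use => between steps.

S => T => aR => aaG => aad

S => T   [S → T]
T => aR   [T → a R]
aR => aaG   [R → a G]
aaG => aad   [G → d]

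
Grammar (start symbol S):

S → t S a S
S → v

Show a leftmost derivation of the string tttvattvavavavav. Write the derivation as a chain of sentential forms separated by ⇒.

S ⇒ tSaS   [S → t S a S]
tSaS ⇒ ttSaSaS   [S → t S a S]
ttSaSaS ⇒ tttSaSaSaS   [S → t S a S]
tttSaSaSaS ⇒ tttvaSaSaS   [S → v]
tttvaSaSaS ⇒ tttvatSaSaSaS   [S → t S a S]
tttvatSaSaSaS ⇒ tttvattSaSaSaSaS   [S → t S a S]
tttvattSaSaSaSaS ⇒ tttvattvaSaSaSaS   [S → v]
tttvattvaSaSaSaS ⇒ tttvattvavaSaSaS   [S → v]
tttvattvavaSaSaS ⇒ tttvattvavavaSaS   [S → v]
tttvattvavavaSaS ⇒ tttvattvavavavaS   [S → v]
tttvattvavavavaS ⇒ tttvattvavavavav   [S → v]

S ⇒ tSaS ⇒ ttSaSaS ⇒ tttSaSaSaS ⇒ tttvaSaSaS ⇒ tttvatSaSaSaS ⇒ tttvattSaSaSaSaS ⇒ tttvattvaSaSaSaS ⇒ tttvattvavaSaSaS ⇒ tttvattvavavaSaS ⇒ tttvattvavavavaS ⇒ tttvattvavavavav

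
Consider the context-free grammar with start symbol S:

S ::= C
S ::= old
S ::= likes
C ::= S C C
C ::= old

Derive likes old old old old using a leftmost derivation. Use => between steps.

S => C => S C C => likes C C => likes S C C C => likes C C C C => likes old C C C => likes old old C C => likes old old old C => likes old old old old

S => C   [S ::= C]
C => S C C   [C ::= S C C]
S C C => likes C C   [S ::= likes]
likes C C => likes S C C C   [C ::= S C C]
likes S C C C => likes C C C C   [S ::= C]
likes C C C C => likes old C C C   [C ::= old]
likes old C C C => likes old old C C   [C ::= old]
likes old old C C => likes old old old C   [C ::= old]
likes old old old C => likes old old old old   [C ::= old]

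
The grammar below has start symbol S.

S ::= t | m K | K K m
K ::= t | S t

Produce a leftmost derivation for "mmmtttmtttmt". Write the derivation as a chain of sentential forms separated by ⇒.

S⇒mK⇒mSt⇒mKKmt⇒mStKmt⇒mmKtKmt⇒mmSttKmt⇒mmKKmttKmt⇒mmStKmttKmt⇒mmmKtKmttKmt⇒mmmttKmttKmt⇒mmmtttmttKmt⇒mmmtttmtttmt

S ⇒ mK   [S ::= m K]
mK ⇒ mSt   [K ::= S t]
mSt ⇒ mKKmt   [S ::= K K m]
mKKmt ⇒ mStKmt   [K ::= S t]
mStKmt ⇒ mmKtKmt   [S ::= m K]
mmKtKmt ⇒ mmSttKmt   [K ::= S t]
mmSttKmt ⇒ mmKKmttKmt   [S ::= K K m]
mmKKmttKmt ⇒ mmStKmttKmt   [K ::= S t]
mmStKmttKmt ⇒ mmmKtKmttKmt   [S ::= m K]
mmmKtKmttKmt ⇒ mmmttKmttKmt   [K ::= t]
mmmttKmttKmt ⇒ mmmtttmttKmt   [K ::= t]
mmmtttmttKmt ⇒ mmmtttmtttmt   [K ::= t]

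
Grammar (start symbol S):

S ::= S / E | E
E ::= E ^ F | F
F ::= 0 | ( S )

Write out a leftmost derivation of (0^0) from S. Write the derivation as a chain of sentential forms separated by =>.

S => E => F => (S) => (E) => (E^F) => (F^F) => (0^F) => (0^0)

S => E   [S ::= E]
E => F   [E ::= F]
F => (S)   [F ::= ( S )]
(S) => (E)   [S ::= E]
(E) => (E^F)   [E ::= E ^ F]
(E^F) => (F^F)   [E ::= F]
(F^F) => (0^F)   [F ::= 0]
(0^F) => (0^0)   [F ::= 0]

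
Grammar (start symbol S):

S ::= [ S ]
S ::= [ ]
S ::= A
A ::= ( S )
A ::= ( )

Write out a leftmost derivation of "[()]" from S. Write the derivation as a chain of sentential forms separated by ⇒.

S⇒[S]⇒[A]⇒[()]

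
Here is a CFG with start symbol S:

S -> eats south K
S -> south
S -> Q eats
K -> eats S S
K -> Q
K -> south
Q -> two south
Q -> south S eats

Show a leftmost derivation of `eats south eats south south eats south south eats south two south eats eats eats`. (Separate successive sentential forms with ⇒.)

S ⇒ eats south K   [S -> eats south K]
eats south K ⇒ eats south eats S S   [K -> eats S S]
eats south eats S S ⇒ eats south eats south S   [S -> south]
eats south eats south S ⇒ eats south eats south Q eats   [S -> Q eats]
eats south eats south Q eats ⇒ eats south eats south south S eats eats   [Q -> south S eats]
eats south eats south south S eats eats ⇒ eats south eats south south eats south K eats eats   [S -> eats south K]
eats south eats south south eats south K eats eats ⇒ eats south eats south south eats south Q eats eats   [K -> Q]
eats south eats south south eats south Q eats eats ⇒ eats south eats south south eats south south S eats eats eats   [Q -> south S eats]
eats south eats south south eats south south S eats eats eats ⇒ eats south eats south south eats south south eats south K eats eats eats   [S -> eats south K]
eats south eats south south eats south south eats south K eats eats eats ⇒ eats south eats south south eats south south eats south Q eats eats eats   [K -> Q]
eats south eats south south eats south south eats south Q eats eats eats ⇒ eats south eats south south eats south south eats south two south eats eats eats   [Q -> two south]

S ⇒ eats south K ⇒ eats south eats S S ⇒ eats south eats south S ⇒ eats south eats south Q eats ⇒ eats south eats south south S eats eats ⇒ eats south eats south south eats south K eats eats ⇒ eats south eats south south eats south Q eats eats ⇒ eats south eats south south eats south south S eats eats eats ⇒ eats south eats south south eats south south eats south K eats eats eats ⇒ eats south eats south south eats south south eats south Q eats eats eats ⇒ eats south eats south south eats south south eats south two south eats eats eats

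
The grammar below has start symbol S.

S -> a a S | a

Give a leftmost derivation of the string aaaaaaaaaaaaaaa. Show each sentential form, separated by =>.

S => aaS => aaaaS => aaaaaaS => aaaaaaaaS => aaaaaaaaaaS => aaaaaaaaaaaaS => aaaaaaaaaaaaaaS => aaaaaaaaaaaaaaa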